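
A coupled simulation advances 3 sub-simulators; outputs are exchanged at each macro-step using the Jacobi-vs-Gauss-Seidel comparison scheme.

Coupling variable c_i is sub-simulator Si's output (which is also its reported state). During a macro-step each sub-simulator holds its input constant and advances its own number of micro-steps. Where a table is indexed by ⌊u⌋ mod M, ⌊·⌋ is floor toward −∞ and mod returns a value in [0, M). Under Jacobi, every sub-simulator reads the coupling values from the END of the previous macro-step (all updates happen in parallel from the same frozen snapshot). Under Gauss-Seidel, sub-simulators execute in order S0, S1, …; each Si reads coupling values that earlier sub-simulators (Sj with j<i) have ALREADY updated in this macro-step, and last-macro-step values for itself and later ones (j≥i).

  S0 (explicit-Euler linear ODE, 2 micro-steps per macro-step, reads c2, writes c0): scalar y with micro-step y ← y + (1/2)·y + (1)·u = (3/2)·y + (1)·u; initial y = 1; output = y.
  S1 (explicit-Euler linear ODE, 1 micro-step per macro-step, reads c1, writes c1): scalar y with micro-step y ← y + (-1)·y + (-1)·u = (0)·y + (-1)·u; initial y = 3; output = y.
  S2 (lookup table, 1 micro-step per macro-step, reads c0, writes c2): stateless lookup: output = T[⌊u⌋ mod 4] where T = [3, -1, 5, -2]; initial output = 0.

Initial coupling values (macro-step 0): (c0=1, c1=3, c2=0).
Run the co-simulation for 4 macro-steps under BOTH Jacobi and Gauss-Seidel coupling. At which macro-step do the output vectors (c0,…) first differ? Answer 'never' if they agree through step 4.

[Jacobi] macro 1: S0 reads c2=0 → after 2×micro: 9/4; S1 reads c1=3 → after 1×micro: -3; S2 reads c0=1 → after 1×micro: -1 ⇒ (c0=9/4, c1=-3, c2=-1)
[Jacobi] macro 2: S0 reads c2=-1 → after 2×micro: 41/16; S1 reads c1=-3 → after 1×micro: 3; S2 reads c0=9/4 → after 1×micro: 5 ⇒ (c0=41/16, c1=3, c2=5)
[Jacobi] macro 3: S0 reads c2=5 → after 2×micro: 1169/64; S1 reads c1=3 → after 1×micro: -3; S2 reads c0=41/16 → after 1×micro: 5 ⇒ (c0=1169/64, c1=-3, c2=5)
[Jacobi] macro 4: S0 reads c2=5 → after 2×micro: 13721/256; S1 reads c1=-3 → after 1×micro: 3; S2 reads c0=1169/64 → after 1×micro: 5 ⇒ (c0=13721/256, c1=3, c2=5)
[Gauss-Seidel] macro 1: S0 reads c2=0 → after 2×micro: 9/4; S1 reads c1=3 → after 1×micro: -3; S2 reads c0=9/4 → after 1×micro: 5 ⇒ (c0=9/4, c1=-3, c2=5)
[Gauss-Seidel] macro 2: S0 reads c2=5 → after 2×micro: 281/16; S1 reads c1=-3 → after 1×micro: 3; S2 reads c0=281/16 → after 1×micro: -1 ⇒ (c0=281/16, c1=3, c2=-1)
[Gauss-Seidel] macro 3: S0 reads c2=-1 → after 2×micro: 2369/64; S1 reads c1=3 → after 1×micro: -3; S2 reads c0=2369/64 → after 1×micro: -1 ⇒ (c0=2369/64, c1=-3, c2=-1)
[Gauss-Seidel] macro 4: S0 reads c2=-1 → after 2×micro: 20681/256; S1 reads c1=-3 → after 1×micro: 3; S2 reads c0=20681/256 → after 1×micro: 3 ⇒ (c0=20681/256, c1=3, c2=3)

first divergence at macro-step: 1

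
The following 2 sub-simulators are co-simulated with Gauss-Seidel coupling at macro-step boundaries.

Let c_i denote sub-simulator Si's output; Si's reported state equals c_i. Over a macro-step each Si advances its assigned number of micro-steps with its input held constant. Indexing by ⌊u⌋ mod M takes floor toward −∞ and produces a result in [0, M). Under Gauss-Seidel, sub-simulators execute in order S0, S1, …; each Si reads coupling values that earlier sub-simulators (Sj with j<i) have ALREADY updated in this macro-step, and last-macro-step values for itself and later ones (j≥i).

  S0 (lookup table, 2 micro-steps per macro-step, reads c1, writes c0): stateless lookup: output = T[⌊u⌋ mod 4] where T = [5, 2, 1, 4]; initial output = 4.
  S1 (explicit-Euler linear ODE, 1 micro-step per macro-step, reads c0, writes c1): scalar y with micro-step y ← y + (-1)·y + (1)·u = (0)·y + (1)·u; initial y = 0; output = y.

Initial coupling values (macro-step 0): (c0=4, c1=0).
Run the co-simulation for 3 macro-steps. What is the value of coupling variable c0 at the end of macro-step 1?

macro 1: S0 reads c1=0 → after 2×micro: 5; S1 reads c0=5 → after 1×micro: 5 ⇒ (c0=5, c1=5)
macro 2: S0 reads c1=5 → after 2×micro: 2; S1 reads c0=2 → after 1×micro: 2 ⇒ (c0=2, c1=2)
macro 3: S0 reads c1=2 → after 2×micro: 1; S1 reads c0=1 → after 1×micro: 1 ⇒ (c0=1, c1=1)

c0 at macro-step 1 = 5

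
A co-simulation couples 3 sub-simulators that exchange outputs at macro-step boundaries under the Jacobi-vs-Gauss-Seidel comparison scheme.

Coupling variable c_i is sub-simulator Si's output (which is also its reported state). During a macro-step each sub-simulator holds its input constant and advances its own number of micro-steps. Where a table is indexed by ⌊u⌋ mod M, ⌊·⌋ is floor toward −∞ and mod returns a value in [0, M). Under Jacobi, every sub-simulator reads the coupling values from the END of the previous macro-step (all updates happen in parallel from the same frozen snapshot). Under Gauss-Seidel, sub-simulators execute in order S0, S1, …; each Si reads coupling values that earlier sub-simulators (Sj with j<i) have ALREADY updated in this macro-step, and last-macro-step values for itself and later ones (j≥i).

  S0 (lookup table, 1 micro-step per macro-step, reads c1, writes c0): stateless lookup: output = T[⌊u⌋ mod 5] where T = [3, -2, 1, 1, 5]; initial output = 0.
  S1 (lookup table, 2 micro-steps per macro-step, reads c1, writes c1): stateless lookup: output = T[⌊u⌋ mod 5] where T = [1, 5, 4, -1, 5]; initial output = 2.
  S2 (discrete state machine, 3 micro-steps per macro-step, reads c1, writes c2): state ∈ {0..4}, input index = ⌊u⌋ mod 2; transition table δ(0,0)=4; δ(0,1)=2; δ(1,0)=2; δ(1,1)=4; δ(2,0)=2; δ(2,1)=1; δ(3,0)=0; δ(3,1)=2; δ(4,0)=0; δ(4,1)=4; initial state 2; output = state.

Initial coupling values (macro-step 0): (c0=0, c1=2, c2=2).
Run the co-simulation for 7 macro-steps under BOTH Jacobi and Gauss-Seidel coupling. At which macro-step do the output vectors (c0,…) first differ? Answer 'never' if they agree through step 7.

first divergence at macro-step: 2

[Jacobi] macro 1: S0 reads c1=2 → after 1×micro: 1; S1 reads c1=2 → after 2×micro: 4; S2 reads c1=2 → after 3×micro: 2 ⇒ (c0=1, c1=4, c2=2)
[Jacobi] macro 2: S0 reads c1=4 → after 1×micro: 5; S1 reads c1=4 → after 2×micro: 5; S2 reads c1=4 → after 3×micro: 2 ⇒ (c0=5, c1=5, c2=2)
[Jacobi] macro 3: S0 reads c1=5 → after 1×micro: 3; S1 reads c1=5 → after 2×micro: 1; S2 reads c1=5 → after 3×micro: 4 ⇒ (c0=3, c1=1, c2=4)
[Jacobi] macro 4: S0 reads c1=1 → after 1×micro: -2; S1 reads c1=1 → after 2×micro: 5; S2 reads c1=1 → after 3×micro: 4 ⇒ (c0=-2, c1=5, c2=4)
[Jacobi] macro 5: S0 reads c1=5 → after 1×micro: 3; S1 reads c1=5 → after 2×micro: 1; S2 reads c1=5 → after 3×micro: 4 ⇒ (c0=3, c1=1, c2=4)
[Jacobi] macro 6: S0 reads c1=1 → after 1×micro: -2; S1 reads c1=1 → after 2×micro: 5; S2 reads c1=1 → after 3×micro: 4 ⇒ (c0=-2, c1=5, c2=4)
[Jacobi] macro 7: S0 reads c1=5 → after 1×micro: 3; S1 reads c1=5 → after 2×micro: 1; S2 reads c1=5 → after 3×micro: 4 ⇒ (c0=3, c1=1, c2=4)
[Gauss-Seidel] macro 1: S0 reads c1=2 → after 1×micro: 1; S1 reads c1=2 → after 2×micro: 4; S2 reads c1=4 → after 3×micro: 2 ⇒ (c0=1, c1=4, c2=2)
[Gauss-Seidel] macro 2: S0 reads c1=4 → after 1×micro: 5; S1 reads c1=4 → after 2×micro: 5; S2 reads c1=5 → after 3×micro: 4 ⇒ (c0=5, c1=5, c2=4)
[Gauss-Seidel] macro 3: S0 reads c1=5 → after 1×micro: 3; S1 reads c1=5 → after 2×micro: 1; S2 reads c1=1 → after 3×micro: 4 ⇒ (c0=3, c1=1, c2=4)
[Gauss-Seidel] macro 4: S0 reads c1=1 → after 1×micro: -2; S1 reads c1=1 → after 2×micro: 5; S2 reads c1=5 → after 3×micro: 4 ⇒ (c0=-2, c1=5, c2=4)
[Gauss-Seidel] macro 5: S0 reads c1=5 → after 1×micro: 3; S1 reads c1=5 → after 2×micro: 1; S2 reads c1=1 → after 3×micro: 4 ⇒ (c0=3, c1=1, c2=4)
[Gauss-Seidel] macro 6: S0 reads c1=1 → after 1×micro: -2; S1 reads c1=1 → after 2×micro: 5; S2 reads c1=5 → after 3×micro: 4 ⇒ (c0=-2, c1=5, c2=4)
[Gauss-Seidel] macro 7: S0 reads c1=5 → after 1×micro: 3; S1 reads c1=5 → after 2×micro: 1; S2 reads c1=1 → after 3×micro: 4 ⇒ (c0=3, c1=1, c2=4)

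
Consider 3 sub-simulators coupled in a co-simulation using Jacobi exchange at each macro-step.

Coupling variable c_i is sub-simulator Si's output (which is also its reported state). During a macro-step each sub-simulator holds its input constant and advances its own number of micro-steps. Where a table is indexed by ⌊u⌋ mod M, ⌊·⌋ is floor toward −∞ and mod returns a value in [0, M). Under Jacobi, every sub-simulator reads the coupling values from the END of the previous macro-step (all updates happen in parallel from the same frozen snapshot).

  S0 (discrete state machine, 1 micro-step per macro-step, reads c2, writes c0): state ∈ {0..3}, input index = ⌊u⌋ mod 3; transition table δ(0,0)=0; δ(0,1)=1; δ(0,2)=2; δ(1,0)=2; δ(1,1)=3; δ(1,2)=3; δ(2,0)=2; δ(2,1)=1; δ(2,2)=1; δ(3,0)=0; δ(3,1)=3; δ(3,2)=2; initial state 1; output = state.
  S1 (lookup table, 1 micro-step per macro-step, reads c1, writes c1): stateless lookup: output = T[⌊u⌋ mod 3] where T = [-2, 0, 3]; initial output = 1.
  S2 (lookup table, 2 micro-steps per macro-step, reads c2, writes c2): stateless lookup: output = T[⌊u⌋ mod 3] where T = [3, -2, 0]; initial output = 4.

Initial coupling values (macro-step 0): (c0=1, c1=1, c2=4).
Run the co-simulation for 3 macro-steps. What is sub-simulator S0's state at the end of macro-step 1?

S0 state at macro-step 1 = 3

macro 1: S0 reads c2=4 → after 1×micro: 3; S1 reads c1=1 → after 1×micro: 0; S2 reads c2=4 → after 2×micro: -2 ⇒ (c0=3, c1=0, c2=-2)
macro 2: S0 reads c2=-2 → after 1×micro: 3; S1 reads c1=0 → after 1×micro: -2; S2 reads c2=-2 → after 2×micro: -2 ⇒ (c0=3, c1=-2, c2=-2)
macro 3: S0 reads c2=-2 → after 1×micro: 3; S1 reads c1=-2 → after 1×micro: 0; S2 reads c2=-2 → after 2×micro: -2 ⇒ (c0=3, c1=0, c2=-2)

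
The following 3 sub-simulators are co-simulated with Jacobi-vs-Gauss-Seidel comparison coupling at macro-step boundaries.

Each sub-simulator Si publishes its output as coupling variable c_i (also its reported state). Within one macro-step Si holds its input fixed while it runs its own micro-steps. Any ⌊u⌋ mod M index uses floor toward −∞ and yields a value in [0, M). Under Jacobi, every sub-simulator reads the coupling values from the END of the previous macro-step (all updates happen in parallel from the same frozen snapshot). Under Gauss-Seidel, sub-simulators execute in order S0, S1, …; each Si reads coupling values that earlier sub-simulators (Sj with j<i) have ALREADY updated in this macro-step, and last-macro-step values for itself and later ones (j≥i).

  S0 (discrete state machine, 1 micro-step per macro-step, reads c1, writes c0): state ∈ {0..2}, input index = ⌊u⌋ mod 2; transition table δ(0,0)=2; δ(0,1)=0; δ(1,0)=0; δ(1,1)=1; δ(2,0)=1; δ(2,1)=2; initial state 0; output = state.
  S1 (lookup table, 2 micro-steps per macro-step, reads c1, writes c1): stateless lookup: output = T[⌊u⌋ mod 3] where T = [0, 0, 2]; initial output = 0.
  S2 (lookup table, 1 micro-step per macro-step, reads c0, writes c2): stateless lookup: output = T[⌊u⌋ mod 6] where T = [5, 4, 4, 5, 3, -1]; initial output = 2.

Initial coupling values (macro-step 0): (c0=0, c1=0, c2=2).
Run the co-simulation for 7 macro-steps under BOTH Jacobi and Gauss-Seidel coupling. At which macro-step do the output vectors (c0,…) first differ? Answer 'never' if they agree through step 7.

[Jacobi] macro 1: S0 reads c1=0 → after 1×micro: 2; S1 reads c1=0 → after 2×micro: 0; S2 reads c0=0 → after 1×micro: 5 ⇒ (c0=2, c1=0, c2=5)
[Jacobi] macro 2: S0 reads c1=0 → after 1×micro: 1; S1 reads c1=0 → after 2×micro: 0; S2 reads c0=2 → after 1×micro: 4 ⇒ (c0=1, c1=0, c2=4)
[Jacobi] macro 3: S0 reads c1=0 → after 1×micro: 0; S1 reads c1=0 → after 2×micro: 0; S2 reads c0=1 → after 1×micro: 4 ⇒ (c0=0, c1=0, c2=4)
[Jacobi] macro 4: S0 reads c1=0 → after 1×micro: 2; S1 reads c1=0 → after 2×micro: 0; S2 reads c0=0 → after 1×micro: 5 ⇒ (c0=2, c1=0, c2=5)
[Jacobi] macro 5: S0 reads c1=0 → after 1×micro: 1; S1 reads c1=0 → after 2×micro: 0; S2 reads c0=2 → after 1×micro: 4 ⇒ (c0=1, c1=0, c2=4)
[Jacobi] macro 6: S0 reads c1=0 → after 1×micro: 0; S1 reads c1=0 → after 2×micro: 0; S2 reads c0=1 → after 1×micro: 4 ⇒ (c0=0, c1=0, c2=4)
[Jacobi] macro 7: S0 reads c1=0 → after 1×micro: 2; S1 reads c1=0 → after 2×micro: 0; S2 reads c0=0 → after 1×micro: 5 ⇒ (c0=2, c1=0, c2=5)
[Gauss-Seidel] macro 1: S0 reads c1=0 → after 1×micro: 2; S1 reads c1=0 → after 2×micro: 0; S2 reads c0=2 → after 1×micro: 4 ⇒ (c0=2, c1=0, c2=4)
[Gauss-Seidel] macro 2: S0 reads c1=0 → after 1×micro: 1; S1 reads c1=0 → after 2×micro: 0; S2 reads c0=1 → after 1×micro: 4 ⇒ (c0=1, c1=0, c2=4)
[Gauss-Seidel] macro 3: S0 reads c1=0 → after 1×micro: 0; S1 reads c1=0 → after 2×micro: 0; S2 reads c0=0 → after 1×micro: 5 ⇒ (c0=0, c1=0, c2=5)
[Gauss-Seidel] macro 4: S0 reads c1=0 → after 1×micro: 2; S1 reads c1=0 → after 2×micro: 0; S2 reads c0=2 → after 1×micro: 4 ⇒ (c0=2, c1=0, c2=4)
[Gauss-Seidel] macro 5: S0 reads c1=0 → after 1×micro: 1; S1 reads c1=0 → after 2×micro: 0; S2 reads c0=1 → after 1×micro: 4 ⇒ (c0=1, c1=0, c2=4)
[Gauss-Seidel] macro 6: S0 reads c1=0 → after 1×micro: 0; S1 reads c1=0 → after 2×micro: 0; S2 reads c0=0 → after 1×micro: 5 ⇒ (c0=0, c1=0, c2=5)
[Gauss-Seidel] macro 7: S0 reads c1=0 → after 1×micro: 2; S1 reads c1=0 → after 2×micro: 0; S2 reads c0=2 → after 1×micro: 4 ⇒ (c0=2, c1=0, c2=4)

first divergence at macro-step: 1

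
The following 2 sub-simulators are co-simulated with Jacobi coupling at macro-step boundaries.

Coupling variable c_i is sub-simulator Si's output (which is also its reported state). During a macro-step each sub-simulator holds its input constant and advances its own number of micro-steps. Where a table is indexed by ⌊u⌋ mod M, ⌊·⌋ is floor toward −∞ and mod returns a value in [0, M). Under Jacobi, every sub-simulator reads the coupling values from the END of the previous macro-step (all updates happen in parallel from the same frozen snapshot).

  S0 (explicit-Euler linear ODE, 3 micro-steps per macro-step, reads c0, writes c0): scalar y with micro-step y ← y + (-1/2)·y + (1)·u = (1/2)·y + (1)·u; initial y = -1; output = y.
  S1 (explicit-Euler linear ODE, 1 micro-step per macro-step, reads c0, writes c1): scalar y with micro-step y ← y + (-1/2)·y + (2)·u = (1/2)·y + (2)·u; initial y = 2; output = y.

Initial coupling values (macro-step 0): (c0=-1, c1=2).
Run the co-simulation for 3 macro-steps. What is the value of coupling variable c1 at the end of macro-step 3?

c1 at macro-step 3 = -293/32

macro 1: S0 reads c0=-1 → after 3×micro: -15/8; S1 reads c0=-1 → after 1×micro: -1 ⇒ (c0=-15/8, c1=-1)
macro 2: S0 reads c0=-15/8 → after 3×micro: -225/64; S1 reads c0=-15/8 → after 1×micro: -17/4 ⇒ (c0=-225/64, c1=-17/4)
macro 3: S0 reads c0=-225/64 → after 3×micro: -3375/512; S1 reads c0=-225/64 → after 1×micro: -293/32 ⇒ (c0=-3375/512, c1=-293/32)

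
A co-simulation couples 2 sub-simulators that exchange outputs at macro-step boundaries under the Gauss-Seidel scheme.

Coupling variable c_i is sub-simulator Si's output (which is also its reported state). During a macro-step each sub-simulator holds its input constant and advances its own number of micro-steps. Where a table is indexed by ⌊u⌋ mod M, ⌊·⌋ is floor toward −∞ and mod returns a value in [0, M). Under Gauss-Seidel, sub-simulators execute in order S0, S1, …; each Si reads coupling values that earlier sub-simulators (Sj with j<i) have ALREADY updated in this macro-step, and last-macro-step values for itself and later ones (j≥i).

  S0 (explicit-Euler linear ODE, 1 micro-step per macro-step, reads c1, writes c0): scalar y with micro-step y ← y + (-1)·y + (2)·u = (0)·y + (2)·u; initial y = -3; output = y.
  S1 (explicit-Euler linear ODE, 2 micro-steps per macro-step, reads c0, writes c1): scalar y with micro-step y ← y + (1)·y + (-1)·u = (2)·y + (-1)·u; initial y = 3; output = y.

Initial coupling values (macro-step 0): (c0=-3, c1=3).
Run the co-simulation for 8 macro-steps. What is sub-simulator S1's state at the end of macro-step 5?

S1 state at macro-step 5 = -96

macro 1: S0 reads c1=3 → after 1×micro: 6; S1 reads c0=6 → after 2×micro: -6 ⇒ (c0=6, c1=-6)
macro 2: S0 reads c1=-6 → after 1×micro: -12; S1 reads c0=-12 → after 2×micro: 12 ⇒ (c0=-12, c1=12)
macro 3: S0 reads c1=12 → after 1×micro: 24; S1 reads c0=24 → after 2×micro: -24 ⇒ (c0=24, c1=-24)
macro 4: S0 reads c1=-24 → after 1×micro: -48; S1 reads c0=-48 → after 2×micro: 48 ⇒ (c0=-48, c1=48)
macro 5: S0 reads c1=48 → after 1×micro: 96; S1 reads c0=96 → after 2×micro: -96 ⇒ (c0=96, c1=-96)
macro 6: S0 reads c1=-96 → after 1×micro: -192; S1 reads c0=-192 → after 2×micro: 192 ⇒ (c0=-192, c1=192)
macro 7: S0 reads c1=192 → after 1×micro: 384; S1 reads c0=384 → after 2×micro: -384 ⇒ (c0=384, c1=-384)
macro 8: S0 reads c1=-384 → after 1×micro: -768; S1 reads c0=-768 → after 2×micro: 768 ⇒ (c0=-768, c1=768)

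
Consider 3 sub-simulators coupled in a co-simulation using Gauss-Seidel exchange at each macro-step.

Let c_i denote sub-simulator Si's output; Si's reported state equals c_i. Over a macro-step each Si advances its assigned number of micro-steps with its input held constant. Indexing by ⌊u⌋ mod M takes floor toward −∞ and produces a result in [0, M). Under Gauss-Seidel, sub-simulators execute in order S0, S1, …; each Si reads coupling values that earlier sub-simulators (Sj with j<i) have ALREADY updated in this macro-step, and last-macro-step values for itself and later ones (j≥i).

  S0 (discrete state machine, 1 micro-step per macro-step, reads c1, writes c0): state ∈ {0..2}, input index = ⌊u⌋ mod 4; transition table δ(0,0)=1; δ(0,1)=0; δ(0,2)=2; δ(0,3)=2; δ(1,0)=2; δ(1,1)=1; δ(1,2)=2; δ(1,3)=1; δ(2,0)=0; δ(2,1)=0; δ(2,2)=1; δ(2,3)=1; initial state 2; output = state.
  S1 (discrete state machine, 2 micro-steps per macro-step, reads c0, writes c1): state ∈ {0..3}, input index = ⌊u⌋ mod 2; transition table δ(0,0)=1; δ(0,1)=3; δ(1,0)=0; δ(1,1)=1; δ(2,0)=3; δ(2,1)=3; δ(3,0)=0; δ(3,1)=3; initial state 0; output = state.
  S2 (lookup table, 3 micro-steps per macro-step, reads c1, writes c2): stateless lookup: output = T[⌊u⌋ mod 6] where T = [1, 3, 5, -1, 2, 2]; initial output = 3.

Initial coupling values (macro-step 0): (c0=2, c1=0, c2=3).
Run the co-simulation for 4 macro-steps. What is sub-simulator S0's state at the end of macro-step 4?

S0 state at macro-step 4 = 1

macro 1: S0 reads c1=0 → after 1×micro: 0; S1 reads c0=0 → after 2×micro: 0; S2 reads c1=0 → after 3×micro: 1 ⇒ (c0=0, c1=0, c2=1)
macro 2: S0 reads c1=0 → after 1×micro: 1; S1 reads c0=1 → after 2×micro: 3; S2 reads c1=3 → after 3×micro: -1 ⇒ (c0=1, c1=3, c2=-1)
macro 3: S0 reads c1=3 → after 1×micro: 1; S1 reads c0=1 → after 2×micro: 3; S2 reads c1=3 → after 3×micro: -1 ⇒ (c0=1, c1=3, c2=-1)
macro 4: S0 reads c1=3 → after 1×micro: 1; S1 reads c0=1 → after 2×micro: 3; S2 reads c1=3 → after 3×micro: -1 ⇒ (c0=1, c1=3, c2=-1)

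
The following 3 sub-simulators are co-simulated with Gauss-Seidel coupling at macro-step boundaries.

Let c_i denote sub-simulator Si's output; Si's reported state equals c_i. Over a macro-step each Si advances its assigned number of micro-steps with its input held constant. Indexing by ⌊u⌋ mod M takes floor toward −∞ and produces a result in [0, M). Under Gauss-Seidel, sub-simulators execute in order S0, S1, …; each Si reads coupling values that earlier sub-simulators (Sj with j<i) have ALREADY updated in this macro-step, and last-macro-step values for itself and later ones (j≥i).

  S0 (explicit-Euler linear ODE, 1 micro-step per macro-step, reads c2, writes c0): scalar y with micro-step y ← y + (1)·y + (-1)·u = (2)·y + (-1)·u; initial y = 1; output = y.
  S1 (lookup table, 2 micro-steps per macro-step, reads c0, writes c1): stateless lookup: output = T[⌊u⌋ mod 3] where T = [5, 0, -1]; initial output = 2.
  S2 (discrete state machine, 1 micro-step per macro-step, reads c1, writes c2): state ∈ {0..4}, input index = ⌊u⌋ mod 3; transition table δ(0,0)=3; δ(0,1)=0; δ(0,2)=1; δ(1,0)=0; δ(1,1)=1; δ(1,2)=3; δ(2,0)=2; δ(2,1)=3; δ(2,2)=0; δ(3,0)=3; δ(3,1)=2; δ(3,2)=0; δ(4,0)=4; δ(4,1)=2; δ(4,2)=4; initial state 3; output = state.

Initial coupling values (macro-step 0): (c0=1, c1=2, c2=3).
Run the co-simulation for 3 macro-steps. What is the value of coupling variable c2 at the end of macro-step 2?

macro 1: S0 reads c2=3 → after 1×micro: -1; S1 reads c0=-1 → after 2×micro: -1; S2 reads c1=-1 → after 1×micro: 0 ⇒ (c0=-1, c1=-1, c2=0)
macro 2: S0 reads c2=0 → after 1×micro: -2; S1 reads c0=-2 → after 2×micro: 0; S2 reads c1=0 → after 1×micro: 3 ⇒ (c0=-2, c1=0, c2=3)
macro 3: S0 reads c2=3 → after 1×micro: -7; S1 reads c0=-7 → after 2×micro: -1; S2 reads c1=-1 → after 1×micro: 0 ⇒ (c0=-7, c1=-1, c2=0)

c2 at macro-step 2 = 3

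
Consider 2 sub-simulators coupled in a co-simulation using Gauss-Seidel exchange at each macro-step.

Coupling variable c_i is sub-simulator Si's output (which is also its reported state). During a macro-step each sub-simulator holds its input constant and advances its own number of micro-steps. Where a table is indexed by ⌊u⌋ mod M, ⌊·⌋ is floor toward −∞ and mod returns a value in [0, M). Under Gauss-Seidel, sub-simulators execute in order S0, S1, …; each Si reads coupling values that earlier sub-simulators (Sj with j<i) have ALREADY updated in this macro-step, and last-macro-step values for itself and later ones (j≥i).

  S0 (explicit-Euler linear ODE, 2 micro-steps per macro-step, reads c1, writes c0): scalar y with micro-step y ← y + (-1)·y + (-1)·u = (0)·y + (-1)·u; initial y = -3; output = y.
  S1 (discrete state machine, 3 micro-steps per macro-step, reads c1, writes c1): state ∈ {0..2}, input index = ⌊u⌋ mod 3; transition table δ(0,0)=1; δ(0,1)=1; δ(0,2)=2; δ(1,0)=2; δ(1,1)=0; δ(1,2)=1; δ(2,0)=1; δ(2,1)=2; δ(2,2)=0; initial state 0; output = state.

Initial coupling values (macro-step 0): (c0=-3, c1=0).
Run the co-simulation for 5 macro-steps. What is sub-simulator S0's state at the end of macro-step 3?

macro 1: S0 reads c1=0 → after 2×micro: 0; S1 reads c1=0 → after 3×micro: 1 ⇒ (c0=0, c1=1)
macro 2: S0 reads c1=1 → after 2×micro: -1; S1 reads c1=1 → after 3×micro: 0 ⇒ (c0=-1, c1=0)
macro 3: S0 reads c1=0 → after 2×micro: 0; S1 reads c1=0 → after 3×micro: 1 ⇒ (c0=0, c1=1)
macro 4: S0 reads c1=1 → after 2×micro: -1; S1 reads c1=1 → after 3×micro: 0 ⇒ (c0=-1, c1=0)
macro 5: S0 reads c1=0 → after 2×micro: 0; S1 reads c1=0 → after 3×micro: 1 ⇒ (c0=0, c1=1)

S0 state at macro-step 3 = 0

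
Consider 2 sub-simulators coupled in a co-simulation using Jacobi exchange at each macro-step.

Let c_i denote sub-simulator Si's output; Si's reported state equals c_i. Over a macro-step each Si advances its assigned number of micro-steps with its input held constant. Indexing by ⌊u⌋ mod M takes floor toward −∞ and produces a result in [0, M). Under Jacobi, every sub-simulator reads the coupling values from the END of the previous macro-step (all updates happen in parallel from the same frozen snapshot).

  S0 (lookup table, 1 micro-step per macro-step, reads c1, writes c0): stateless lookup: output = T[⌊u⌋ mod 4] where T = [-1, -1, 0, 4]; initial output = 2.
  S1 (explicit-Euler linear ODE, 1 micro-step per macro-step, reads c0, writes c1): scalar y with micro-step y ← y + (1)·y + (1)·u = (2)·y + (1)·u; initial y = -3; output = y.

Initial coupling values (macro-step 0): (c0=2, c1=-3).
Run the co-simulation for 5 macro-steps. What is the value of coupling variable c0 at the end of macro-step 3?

macro 1: S0 reads c1=-3 → after 1×micro: -1; S1 reads c0=2 → after 1×micro: -4 ⇒ (c0=-1, c1=-4)
macro 2: S0 reads c1=-4 → after 1×micro: -1; S1 reads c0=-1 → after 1×micro: -9 ⇒ (c0=-1, c1=-9)
macro 3: S0 reads c1=-9 → after 1×micro: 4; S1 reads c0=-1 → after 1×micro: -19 ⇒ (c0=4, c1=-19)
macro 4: S0 reads c1=-19 → after 1×micro: -1; S1 reads c0=4 → after 1×micro: -34 ⇒ (c0=-1, c1=-34)
macro 5: S0 reads c1=-34 → after 1×micro: 0; S1 reads c0=-1 → after 1×micro: -69 ⇒ (c0=0, c1=-69)

c0 at macro-step 3 = 4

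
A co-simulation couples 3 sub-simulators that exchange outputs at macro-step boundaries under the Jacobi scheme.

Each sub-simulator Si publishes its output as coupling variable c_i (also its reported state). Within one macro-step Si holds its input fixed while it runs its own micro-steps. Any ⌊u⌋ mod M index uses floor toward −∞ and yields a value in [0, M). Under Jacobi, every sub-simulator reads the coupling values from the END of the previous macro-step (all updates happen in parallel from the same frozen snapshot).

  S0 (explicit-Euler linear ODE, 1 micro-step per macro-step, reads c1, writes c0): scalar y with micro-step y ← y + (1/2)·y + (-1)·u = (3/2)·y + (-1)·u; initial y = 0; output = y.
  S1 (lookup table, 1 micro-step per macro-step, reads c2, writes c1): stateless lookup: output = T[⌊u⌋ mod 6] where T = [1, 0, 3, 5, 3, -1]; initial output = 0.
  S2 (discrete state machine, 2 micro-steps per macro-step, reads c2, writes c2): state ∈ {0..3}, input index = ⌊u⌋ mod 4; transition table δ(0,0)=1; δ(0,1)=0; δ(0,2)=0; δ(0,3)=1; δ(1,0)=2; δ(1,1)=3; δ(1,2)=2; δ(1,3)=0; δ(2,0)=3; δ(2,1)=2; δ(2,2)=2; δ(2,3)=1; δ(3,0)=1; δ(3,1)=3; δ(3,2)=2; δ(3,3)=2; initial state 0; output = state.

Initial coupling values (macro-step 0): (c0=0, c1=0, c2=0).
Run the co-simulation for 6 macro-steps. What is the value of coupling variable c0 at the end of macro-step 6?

c0 at macro-step 6 = -471/16

macro 1: S0 reads c1=0 → after 1×micro: 0; S1 reads c2=0 → after 1×micro: 1; S2 reads c2=0 → after 2×micro: 2 ⇒ (c0=0, c1=1, c2=2)
macro 2: S0 reads c1=1 → after 1×micro: -1; S1 reads c2=2 → after 1×micro: 3; S2 reads c2=2 → after 2×micro: 2 ⇒ (c0=-1, c1=3, c2=2)
macro 3: S0 reads c1=3 → after 1×micro: -9/2; S1 reads c2=2 → after 1×micro: 3; S2 reads c2=2 → after 2×micro: 2 ⇒ (c0=-9/2, c1=3, c2=2)
macro 4: S0 reads c1=3 → after 1×micro: -39/4; S1 reads c2=2 → after 1×micro: 3; S2 reads c2=2 → after 2×micro: 2 ⇒ (c0=-39/4, c1=3, c2=2)
macro 5: S0 reads c1=3 → after 1×micro: -141/8; S1 reads c2=2 → after 1×micro: 3; S2 reads c2=2 → after 2×micro: 2 ⇒ (c0=-141/8, c1=3, c2=2)
macro 6: S0 reads c1=3 → after 1×micro: -471/16; S1 reads c2=2 → after 1×micro: 3; S2 reads c2=2 → after 2×micro: 2 ⇒ (c0=-471/16, c1=3, c2=2)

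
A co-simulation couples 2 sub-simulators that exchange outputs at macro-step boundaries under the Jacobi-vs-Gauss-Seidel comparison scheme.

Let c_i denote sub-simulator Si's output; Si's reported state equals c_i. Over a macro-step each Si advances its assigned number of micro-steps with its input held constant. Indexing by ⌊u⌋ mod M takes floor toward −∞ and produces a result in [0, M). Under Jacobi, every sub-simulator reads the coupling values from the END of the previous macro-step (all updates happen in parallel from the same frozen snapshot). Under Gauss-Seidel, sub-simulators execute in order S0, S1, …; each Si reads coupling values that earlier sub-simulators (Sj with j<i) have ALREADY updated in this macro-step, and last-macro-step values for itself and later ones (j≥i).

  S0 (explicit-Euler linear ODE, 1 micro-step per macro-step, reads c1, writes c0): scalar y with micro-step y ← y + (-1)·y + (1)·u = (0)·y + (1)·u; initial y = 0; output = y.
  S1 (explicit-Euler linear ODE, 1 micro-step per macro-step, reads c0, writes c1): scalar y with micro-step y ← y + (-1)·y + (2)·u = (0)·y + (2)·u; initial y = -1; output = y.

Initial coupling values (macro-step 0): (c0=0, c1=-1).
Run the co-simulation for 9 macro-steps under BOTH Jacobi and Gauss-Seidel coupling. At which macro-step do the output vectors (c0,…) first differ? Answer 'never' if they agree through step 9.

first divergence at macro-step: 1

[Jacobi] macro 1: S0 reads c1=-1 → after 1×micro: -1; S1 reads c0=0 → after 1×micro: 0 ⇒ (c0=-1, c1=0)
[Jacobi] macro 2: S0 reads c1=0 → after 1×micro: 0; S1 reads c0=-1 → after 1×micro: -2 ⇒ (c0=0, c1=-2)
[Jacobi] macro 3: S0 reads c1=-2 → after 1×micro: -2; S1 reads c0=0 → after 1×micro: 0 ⇒ (c0=-2, c1=0)
[Jacobi] macro 4: S0 reads c1=0 → after 1×micro: 0; S1 reads c0=-2 → after 1×micro: -4 ⇒ (c0=0, c1=-4)
[Jacobi] macro 5: S0 reads c1=-4 → after 1×micro: -4; S1 reads c0=0 → after 1×micro: 0 ⇒ (c0=-4, c1=0)
[Jacobi] macro 6: S0 reads c1=0 → after 1×micro: 0; S1 reads c0=-4 → after 1×micro: -8 ⇒ (c0=0, c1=-8)
[Jacobi] macro 7: S0 reads c1=-8 → after 1×micro: -8; S1 reads c0=0 → after 1×micro: 0 ⇒ (c0=-8, c1=0)
[Jacobi] macro 8: S0 reads c1=0 → after 1×micro: 0; S1 reads c0=-8 → after 1×micro: -16 ⇒ (c0=0, c1=-16)
[Jacobi] macro 9: S0 reads c1=-16 → after 1×micro: -16; S1 reads c0=0 → after 1×micro: 0 ⇒ (c0=-16, c1=0)
[Gauss-Seidel] macro 1: S0 reads c1=-1 → after 1×micro: -1; S1 reads c0=-1 → after 1×micro: -2 ⇒ (c0=-1, c1=-2)
[Gauss-Seidel] macro 2: S0 reads c1=-2 → after 1×micro: -2; S1 reads c0=-2 → after 1×micro: -4 ⇒ (c0=-2, c1=-4)
[Gauss-Seidel] macro 3: S0 reads c1=-4 → after 1×micro: -4; S1 reads c0=-4 → after 1×micro: -8 ⇒ (c0=-4, c1=-8)
[Gauss-Seidel] macro 4: S0 reads c1=-8 → after 1×micro: -8; S1 reads c0=-8 → after 1×micro: -16 ⇒ (c0=-8, c1=-16)
[Gauss-Seidel] macro 5: S0 reads c1=-16 → after 1×micro: -16; S1 reads c0=-16 → after 1×micro: -32 ⇒ (c0=-16, c1=-32)
[Gauss-Seidel] macro 6: S0 reads c1=-32 → after 1×micro: -32; S1 reads c0=-32 → after 1×micro: -64 ⇒ (c0=-32, c1=-64)
[Gauss-Seidel] macro 7: S0 reads c1=-64 → after 1×micro: -64; S1 reads c0=-64 → after 1×micro: -128 ⇒ (c0=-64, c1=-128)
[Gauss-Seidel] macro 8: S0 reads c1=-128 → after 1×micro: -128; S1 reads c0=-128 → after 1×micro: -256 ⇒ (c0=-128, c1=-256)
[Gauss-Seidel] macro 9: S0 reads c1=-256 → after 1×micro: -256; S1 reads c0=-256 → after 1×micro: -512 ⇒ (c0=-256, c1=-512)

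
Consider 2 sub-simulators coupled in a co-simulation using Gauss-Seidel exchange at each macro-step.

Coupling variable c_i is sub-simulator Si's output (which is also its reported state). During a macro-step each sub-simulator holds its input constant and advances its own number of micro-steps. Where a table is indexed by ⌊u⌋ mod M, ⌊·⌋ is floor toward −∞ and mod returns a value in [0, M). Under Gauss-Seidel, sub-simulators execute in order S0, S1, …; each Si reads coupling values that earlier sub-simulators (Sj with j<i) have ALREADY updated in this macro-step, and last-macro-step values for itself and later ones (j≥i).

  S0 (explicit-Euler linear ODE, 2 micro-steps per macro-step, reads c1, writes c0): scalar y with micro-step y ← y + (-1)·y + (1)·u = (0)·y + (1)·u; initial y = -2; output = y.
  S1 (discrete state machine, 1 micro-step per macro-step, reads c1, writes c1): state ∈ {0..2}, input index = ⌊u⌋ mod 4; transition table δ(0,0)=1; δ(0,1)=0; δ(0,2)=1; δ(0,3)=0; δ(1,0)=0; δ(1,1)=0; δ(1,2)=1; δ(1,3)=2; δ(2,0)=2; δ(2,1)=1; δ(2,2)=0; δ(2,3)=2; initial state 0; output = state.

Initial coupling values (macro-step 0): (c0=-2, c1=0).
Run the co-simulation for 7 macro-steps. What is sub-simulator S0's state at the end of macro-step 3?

macro 1: S0 reads c1=0 → after 2×micro: 0; S1 reads c1=0 → after 1×micro: 1 ⇒ (c0=0, c1=1)
macro 2: S0 reads c1=1 → after 2×micro: 1; S1 reads c1=1 → after 1×micro: 0 ⇒ (c0=1, c1=0)
macro 3: S0 reads c1=0 → after 2×micro: 0; S1 reads c1=0 → after 1×micro: 1 ⇒ (c0=0, c1=1)
macro 4: S0 reads c1=1 → after 2×micro: 1; S1 reads c1=1 → after 1×micro: 0 ⇒ (c0=1, c1=0)
macro 5: S0 reads c1=0 → after 2×micro: 0; S1 reads c1=0 → after 1×micro: 1 ⇒ (c0=0, c1=1)
macro 6: S0 reads c1=1 → after 2×micro: 1; S1 reads c1=1 → after 1×micro: 0 ⇒ (c0=1, c1=0)
macro 7: S0 reads c1=0 → after 2×micro: 0; S1 reads c1=0 → after 1×micro: 1 ⇒ (c0=0, c1=1)

S0 state at macro-step 3 = 0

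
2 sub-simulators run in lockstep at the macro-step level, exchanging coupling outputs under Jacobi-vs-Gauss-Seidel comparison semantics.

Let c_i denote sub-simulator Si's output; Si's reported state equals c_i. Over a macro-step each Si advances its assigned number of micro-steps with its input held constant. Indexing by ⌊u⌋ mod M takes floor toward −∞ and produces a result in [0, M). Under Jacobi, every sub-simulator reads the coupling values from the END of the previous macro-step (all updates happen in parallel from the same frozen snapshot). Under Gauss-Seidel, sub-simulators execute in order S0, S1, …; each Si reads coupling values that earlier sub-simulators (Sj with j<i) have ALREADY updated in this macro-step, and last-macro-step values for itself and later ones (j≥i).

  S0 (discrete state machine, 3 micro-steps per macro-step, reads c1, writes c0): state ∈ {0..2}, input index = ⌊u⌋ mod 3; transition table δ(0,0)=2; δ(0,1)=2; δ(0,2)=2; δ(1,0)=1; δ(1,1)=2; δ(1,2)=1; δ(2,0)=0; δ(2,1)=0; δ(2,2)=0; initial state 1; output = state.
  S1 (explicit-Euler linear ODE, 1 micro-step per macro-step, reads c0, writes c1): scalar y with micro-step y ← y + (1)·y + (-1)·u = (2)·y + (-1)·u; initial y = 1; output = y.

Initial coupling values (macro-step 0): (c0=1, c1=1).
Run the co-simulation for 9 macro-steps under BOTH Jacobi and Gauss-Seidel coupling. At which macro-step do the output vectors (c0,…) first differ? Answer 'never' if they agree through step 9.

[Jacobi] macro 1: S0 reads c1=1 → after 3×micro: 2; S1 reads c0=1 → after 1×micro: 1 ⇒ (c0=2, c1=1)
[Jacobi] macro 2: S0 reads c1=1 → after 3×micro: 0; S1 reads c0=2 → after 1×micro: 0 ⇒ (c0=0, c1=0)
[Jacobi] macro 3: S0 reads c1=0 → after 3×micro: 2; S1 reads c0=0 → after 1×micro: 0 ⇒ (c0=2, c1=0)
[Jacobi] macro 4: S0 reads c1=0 → after 3×micro: 0; S1 reads c0=2 → after 1×micro: -2 ⇒ (c0=0, c1=-2)
[Jacobi] macro 5: S0 reads c1=-2 → after 3×micro: 2; S1 reads c0=0 → after 1×micro: -4 ⇒ (c0=2, c1=-4)
[Jacobi] macro 6: S0 reads c1=-4 → after 3×micro: 0; S1 reads c0=2 → after 1×micro: -10 ⇒ (c0=0, c1=-10)
[Jacobi] macro 7: S0 reads c1=-10 → after 3×micro: 2; S1 reads c0=0 → after 1×micro: -20 ⇒ (c0=2, c1=-20)
[Jacobi] macro 8: S0 reads c1=-20 → after 3×micro: 0; S1 reads c0=2 → after 1×micro: -42 ⇒ (c0=0, c1=-42)
[Jacobi] macro 9: S0 reads c1=-42 → after 3×micro: 2; S1 reads c0=0 → after 1×micro: -84 ⇒ (c0=2, c1=-84)
[Gauss-Seidel] macro 1: S0 reads c1=1 → after 3×micro: 2; S1 reads c0=2 → after 1×micro: 0 ⇒ (c0=2, c1=0)
[Gauss-Seidel] macro 2: S0 reads c1=0 → after 3×micro: 0; S1 reads c0=0 → after 1×micro: 0 ⇒ (c0=0, c1=0)
[Gauss-Seidel] macro 3: S0 reads c1=0 → after 3×micro: 2; S1 reads c0=2 → after 1×micro: -2 ⇒ (c0=2, c1=-2)
[Gauss-Seidel] macro 4: S0 reads c1=-2 → after 3×micro: 0; S1 reads c0=0 → after 1×micro: -4 ⇒ (c0=0, c1=-4)
[Gauss-Seidel] macro 5: S0 reads c1=-4 → after 3×micro: 2; S1 reads c0=2 → after 1×micro: -10 ⇒ (c0=2, c1=-10)
[Gauss-Seidel] macro 6: S0 reads c1=-10 → after 3×micro: 0; S1 reads c0=0 → after 1×micro: -20 ⇒ (c0=0, c1=-20)
[Gauss-Seidel] macro 7: S0 reads c1=-20 → after 3×micro: 2; S1 reads c0=2 → after 1×micro: -42 ⇒ (c0=2, c1=-42)
[Gauss-Seidel] macro 8: S0 reads c1=-42 → after 3×micro: 0; S1 reads c0=0 → after 1×micro: -84 ⇒ (c0=0, c1=-84)
[Gauss-Seidel] macro 9: S0 reads c1=-84 → after 3×micro: 2; S1 reads c0=2 → after 1×micro: -170 ⇒ (c0=2, c1=-170)

first divergence at macro-step: 1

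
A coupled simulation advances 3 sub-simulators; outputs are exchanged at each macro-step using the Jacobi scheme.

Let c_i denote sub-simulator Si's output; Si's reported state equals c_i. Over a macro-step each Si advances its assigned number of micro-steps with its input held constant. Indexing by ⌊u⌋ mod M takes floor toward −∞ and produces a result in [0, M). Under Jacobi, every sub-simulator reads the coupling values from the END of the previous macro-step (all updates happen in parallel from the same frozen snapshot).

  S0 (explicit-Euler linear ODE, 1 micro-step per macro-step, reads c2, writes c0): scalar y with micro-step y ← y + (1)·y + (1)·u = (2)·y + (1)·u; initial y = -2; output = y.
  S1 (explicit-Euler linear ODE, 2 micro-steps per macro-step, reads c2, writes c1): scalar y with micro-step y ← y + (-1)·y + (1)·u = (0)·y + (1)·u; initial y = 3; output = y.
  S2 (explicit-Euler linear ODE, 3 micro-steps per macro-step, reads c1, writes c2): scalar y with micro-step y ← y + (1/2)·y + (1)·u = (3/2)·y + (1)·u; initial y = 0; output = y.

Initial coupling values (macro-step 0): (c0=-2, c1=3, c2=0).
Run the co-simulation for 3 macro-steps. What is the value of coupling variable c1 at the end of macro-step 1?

c1 at macro-step 1 = 0

macro 1: S0 reads c2=0 → after 1×micro: -4; S1 reads c2=0 → after 2×micro: 0; S2 reads c1=3 → after 3×micro: 57/4 ⇒ (c0=-4, c1=0, c2=57/4)
macro 2: S0 reads c2=57/4 → after 1×micro: 25/4; S1 reads c2=57/4 → after 2×micro: 57/4; S2 reads c1=0 → after 3×micro: 1539/32 ⇒ (c0=25/4, c1=57/4, c2=1539/32)
macro 3: S0 reads c2=1539/32 → after 1×micro: 1939/32; S1 reads c2=1539/32 → after 2×micro: 1539/32; S2 reads c1=57/4 → after 3×micro: 58881/256 ⇒ (c0=1939/32, c1=1539/32, c2=58881/256)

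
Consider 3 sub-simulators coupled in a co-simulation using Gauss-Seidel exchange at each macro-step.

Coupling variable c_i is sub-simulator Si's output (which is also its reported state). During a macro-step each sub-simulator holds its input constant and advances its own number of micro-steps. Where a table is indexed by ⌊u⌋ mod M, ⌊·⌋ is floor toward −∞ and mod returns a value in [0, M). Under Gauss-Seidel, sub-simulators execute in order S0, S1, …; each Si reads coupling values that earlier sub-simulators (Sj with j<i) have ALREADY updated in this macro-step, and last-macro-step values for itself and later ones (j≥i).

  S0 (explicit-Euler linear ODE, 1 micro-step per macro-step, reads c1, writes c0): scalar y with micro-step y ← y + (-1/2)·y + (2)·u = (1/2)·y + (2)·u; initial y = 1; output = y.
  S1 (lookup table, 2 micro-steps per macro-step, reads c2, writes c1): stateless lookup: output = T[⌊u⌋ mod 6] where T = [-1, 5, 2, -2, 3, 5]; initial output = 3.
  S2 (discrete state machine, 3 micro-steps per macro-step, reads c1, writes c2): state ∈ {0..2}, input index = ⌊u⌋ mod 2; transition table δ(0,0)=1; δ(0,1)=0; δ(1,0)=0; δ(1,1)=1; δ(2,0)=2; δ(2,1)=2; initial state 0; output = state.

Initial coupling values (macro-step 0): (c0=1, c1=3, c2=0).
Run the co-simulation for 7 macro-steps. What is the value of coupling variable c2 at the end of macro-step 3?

c2 at macro-step 3 = 0

macro 1: S0 reads c1=3 → after 1×micro: 13/2; S1 reads c2=0 → after 2×micro: -1; S2 reads c1=-1 → after 3×micro: 0 ⇒ (c0=13/2, c1=-1, c2=0)
macro 2: S0 reads c1=-1 → after 1×micro: 5/4; S1 reads c2=0 → after 2×micro: -1; S2 reads c1=-1 → after 3×micro: 0 ⇒ (c0=5/4, c1=-1, c2=0)
macro 3: S0 reads c1=-1 → after 1×micro: -11/8; S1 reads c2=0 → after 2×micro: -1; S2 reads c1=-1 → after 3×micro: 0 ⇒ (c0=-11/8, c1=-1, c2=0)
macro 4: S0 reads c1=-1 → after 1×micro: -43/16; S1 reads c2=0 → after 2×micro: -1; S2 reads c1=-1 → after 3×micro: 0 ⇒ (c0=-43/16, c1=-1, c2=0)
macro 5: S0 reads c1=-1 → after 1×micro: -107/32; S1 reads c2=0 → after 2×micro: -1; S2 reads c1=-1 → after 3×micro: 0 ⇒ (c0=-107/32, c1=-1, c2=0)
macro 6: S0 reads c1=-1 → after 1×micro: -235/64; S1 reads c2=0 → after 2×micro: -1; S2 reads c1=-1 → after 3×micro: 0 ⇒ (c0=-235/64, c1=-1, c2=0)
macro 7: S0 reads c1=-1 → after 1×micro: -491/128; S1 reads c2=0 → after 2×micro: -1; S2 reads c1=-1 → after 3×micro: 0 ⇒ (c0=-491/128, c1=-1, c2=0)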